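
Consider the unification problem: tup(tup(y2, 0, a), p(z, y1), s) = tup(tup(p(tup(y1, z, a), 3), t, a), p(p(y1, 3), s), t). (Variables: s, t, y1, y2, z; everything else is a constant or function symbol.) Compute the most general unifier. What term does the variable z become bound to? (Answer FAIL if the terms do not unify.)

Decompose tup/3: tup(y2, 0, a) = tup(p(tup(y1, z, a), 3), t, a),  p(z, y1) = p(p(y1, 3), s),  s = t.
Decompose tup/3: y2 = p(tup(y1, z, a), 3),  0 = t,  a = a.
Bind y2 := p(tup(y1, z, a), 3); no other remaining equation mentions y2.
Bind t := 0; substituting into the one remaining equation that mentions t gives: s = 0.
Delete trivial equation a = a.
Decompose p/2: z = p(y1, 3),  y1 = s.
Bind z := p(y1, 3); no other remaining equation mentions z. Substituting into the earlier binding gives y2 := p(tup(y1, p(y1, 3), a), 3).
Bind y1 := s; no other remaining equation mentions y1. Substituting into the earlier bindings gives y2 := p(tup(s, p(s, 3), a), 3), z := p(s, 3).
Bind s := 0. Substituting into the earlier bindings gives y2 := p(tup(0, p(0, 3), a), 3), z := p(0, 3), y1 := 0.
MGU = { y2 -> p(tup(0, p(0, 3), a), 3), t -> 0, z -> p(0, 3), y1 -> 0, s -> 0 }, so z -> p(0, 3).

p(0, 3)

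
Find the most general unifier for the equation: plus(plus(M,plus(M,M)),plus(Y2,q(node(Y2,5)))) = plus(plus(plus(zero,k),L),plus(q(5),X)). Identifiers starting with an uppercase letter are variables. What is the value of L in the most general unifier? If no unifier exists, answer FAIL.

Decompose plus/2: plus(M,plus(M,M)) = plus(plus(zero,k),L),  plus(Y2,q(node(Y2,5))) = plus(q(5),X).
Decompose plus/2: M = plus(zero,k),  plus(M,M) = L.
Bind M := plus(zero,k); substituting into the one remaining equation that mentions M gives: plus(plus(zero,k),plus(zero,k)) = L.
Bind L := plus(plus(zero,k),plus(zero,k)); no other remaining equation mentions L.
Decompose plus/2: Y2 = q(5),  q(node(Y2,5)) = X.
Bind Y2 := q(5); substituting into the remaining equation gives: q(node(q(5),5)) = X.
Bind X := q(node(q(5),5)).
MGU = { M ↦ plus(zero,k), L ↦ plus(plus(zero,k),plus(zero,k)), Y2 ↦ q(5), X ↦ q(node(q(5),5)) }, so L ↦ plus(plus(zero,k),plus(zero,k)).

plus(plus(zero,k),plus(zero,k))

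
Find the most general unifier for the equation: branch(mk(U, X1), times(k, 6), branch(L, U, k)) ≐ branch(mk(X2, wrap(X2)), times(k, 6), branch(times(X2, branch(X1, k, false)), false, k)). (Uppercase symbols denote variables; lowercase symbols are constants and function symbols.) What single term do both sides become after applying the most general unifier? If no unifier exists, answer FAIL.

branch(mk(false, wrap(false)), times(k, 6), branch(times(false, branch(wrap(false), k, false)), false, k))

Decompose branch/3: mk(U, X1) ≐ mk(X2, wrap(X2)),  times(k, 6) ≐ times(k, 6),  branch(L, U, k) ≐ branch(times(X2, branch(X1, k, false)), false, k).
Decompose mk/2: U ≐ X2,  X1 ≐ wrap(X2).
Bind U := X2; substituting into the one remaining equation that mentions U gives: branch(L, X2, k) ≐ branch(times(X2, branch(X1, k, false)), false, k).
Bind X1 := wrap(X2); substituting into the one remaining equation that mentions X1 gives: branch(L, X2, k) ≐ branch(times(X2, branch(wrap(X2), k, false)), false, k).
Delete trivial equation times(k, 6) ≐ times(k, 6).
Decompose branch/3: L ≐ times(X2, branch(wrap(X2), k, false)),  X2 ≐ false,  k ≐ k.
Bind L := times(X2, branch(wrap(X2), k, false)); no other remaining equation mentions L.
Bind X2 := false; no other remaining equation mentions X2. Substituting into the earlier bindings gives U := false, X1 := wrap(false), L := times(false, branch(wrap(false), k, false)).
Delete trivial equation k ≐ k.
Applying the MGU to either side gives branch(mk(false, wrap(false)), times(k, 6), branch(times(false, branch(wrap(false), k, false)), false, k)).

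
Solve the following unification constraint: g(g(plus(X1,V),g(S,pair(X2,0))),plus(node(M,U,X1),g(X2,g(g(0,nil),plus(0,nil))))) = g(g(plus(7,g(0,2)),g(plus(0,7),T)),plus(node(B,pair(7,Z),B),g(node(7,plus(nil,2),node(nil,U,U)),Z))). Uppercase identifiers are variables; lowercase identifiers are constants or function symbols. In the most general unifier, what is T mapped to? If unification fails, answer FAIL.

Decompose g/2: g(plus(X1,V),g(S,pair(X2,0))) = g(plus(7,g(0,2)),g(plus(0,7),T)),  plus(node(M,U,X1),g(X2,g(g(0,nil),plus(0,nil)))) = plus(node(B,pair(7,Z),B),g(node(7,plus(nil,2),node(nil,U,U)),Z)).
Decompose g/2: plus(X1,V) = plus(7,g(0,2)),  g(S,pair(X2,0)) = g(plus(0,7),T).
Decompose plus/2: X1 = 7,  V = g(0,2).
Bind X1 := 7; substituting into the one remaining equation that mentions X1 gives: plus(node(M,U,7),g(X2,g(g(0,nil),plus(0,nil)))) = plus(node(B,pair(7,Z),B),g(node(7,plus(nil,2),node(nil,U,U)),Z)).
Bind V := g(0,2); no other remaining equation mentions V.
Decompose g/2: S = plus(0,7),  pair(X2,0) = T.
Bind S := plus(0,7); no other remaining equation mentions S.
Bind T := pair(X2,0); no other remaining equation mentions T.
Decompose plus/2: node(M,U,7) = node(B,pair(7,Z),B),  g(X2,g(g(0,nil),plus(0,nil))) = g(node(7,plus(nil,2),node(nil,U,U)),Z).
Decompose node/3: M = B,  U = pair(7,Z),  7 = B.
Bind M := B; no other remaining equation mentions M.
Bind U := pair(7,Z); substituting into the one remaining equation that mentions U gives: g(X2,g(g(0,nil),plus(0,nil))) = g(node(7,plus(nil,2),node(nil,pair(7,Z),pair(7,Z))),Z).
Bind B := 7; no other remaining equation mentions B. Substituting into the earlier binding gives M := 7.
Decompose g/2: X2 = node(7,plus(nil,2),node(nil,pair(7,Z),pair(7,Z))),  g(g(0,nil),plus(0,nil)) = Z.
Bind X2 := node(7,plus(nil,2),node(nil,pair(7,Z),pair(7,Z))); no other remaining equation mentions X2. Substituting into the earlier binding gives T := pair(node(7,plus(nil,2),node(nil,pair(7,Z),pair(7,Z))),0).
Bind Z := g(g(0,nil),plus(0,nil)). Substituting into the earlier bindings gives T := pair(node(7,plus(nil,2),node(nil,pair(7,g(g(0,nil),plus(0,nil))),pair(7,g(g(0,nil),plus(0,nil))))),0), U := pair(7,g(g(0,nil),plus(0,nil))), X2 := node(7,plus(nil,2),node(nil,pair(7,g(g(0,nil),plus(0,nil))),pair(7,g(g(0,nil),plus(0,nil))))).
MGU = { X1 := 7, V := g(0,2), S := plus(0,7), T := pair(node(7,plus(nil,2),node(nil,pair(7,g(g(0,nil),plus(0,nil))),pair(7,g(g(0,nil),plus(0,nil))))),0), M := 7, U := pair(7,g(g(0,nil),plus(0,nil))), B := 7, X2 := node(7,plus(nil,2),node(nil,pair(7,g(g(0,nil),plus(0,nil))),pair(7,g(g(0,nil),plus(0,nil))))), Z := g(g(0,nil),plus(0,nil)) }, so T := pair(node(7,plus(nil,2),node(nil,pair(7,g(g(0,nil),plus(0,nil))),pair(7,g(g(0,nil),plus(0,nil))))),0).

pair(node(7,plus(nil,2),node(nil,pair(7,g(g(0,nil),plus(0,nil))),pair(7,g(g(0,nil),plus(0,nil))))),0)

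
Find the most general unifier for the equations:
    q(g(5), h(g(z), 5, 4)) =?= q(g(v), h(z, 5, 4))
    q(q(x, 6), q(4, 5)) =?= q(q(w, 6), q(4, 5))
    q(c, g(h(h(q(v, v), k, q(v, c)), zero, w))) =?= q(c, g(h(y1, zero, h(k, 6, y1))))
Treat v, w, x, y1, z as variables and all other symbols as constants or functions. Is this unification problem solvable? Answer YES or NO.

NO

Decompose q/2: g(5) =?= g(v),  h(g(z), 5, 4) =?= h(z, 5, 4).
Decompose g/1: 5 =?= v.
Bind v := 5; substituting into the one remaining equation that mentions v gives: q(c, g(h(h(q(5, 5), k, q(5, c)), zero, w))) =?= q(c, g(h(y1, zero, h(k, 6, y1)))).
Decompose h/3: g(z) =?= z,  5 =?= 5,  4 =?= 4.
Occurs check fails: z occurs in g(z); the equation z =?= g(z) has no finite solution.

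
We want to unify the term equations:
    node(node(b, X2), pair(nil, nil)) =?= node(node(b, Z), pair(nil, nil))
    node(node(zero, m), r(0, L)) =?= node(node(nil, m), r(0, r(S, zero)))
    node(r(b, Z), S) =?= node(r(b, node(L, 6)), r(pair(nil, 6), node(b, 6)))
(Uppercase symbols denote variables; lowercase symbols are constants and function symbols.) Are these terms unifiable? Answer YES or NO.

Decompose node/2: node(b, X2) =?= node(b, Z),  pair(nil, nil) =?= pair(nil, nil).
Decompose node/2: b =?= b,  X2 =?= Z.
Delete trivial equation b =?= b.
Bind X2 := Z; no other remaining equation mentions X2.
Delete trivial equation pair(nil, nil) =?= pair(nil, nil).
Decompose node/2: node(zero, m) =?= node(nil, m),  r(0, L) =?= r(0, r(S, zero)).
Decompose node/2: zero =?= nil,  m =?= m.
Clash: constants zero and nil differ; no unifier exists.

NO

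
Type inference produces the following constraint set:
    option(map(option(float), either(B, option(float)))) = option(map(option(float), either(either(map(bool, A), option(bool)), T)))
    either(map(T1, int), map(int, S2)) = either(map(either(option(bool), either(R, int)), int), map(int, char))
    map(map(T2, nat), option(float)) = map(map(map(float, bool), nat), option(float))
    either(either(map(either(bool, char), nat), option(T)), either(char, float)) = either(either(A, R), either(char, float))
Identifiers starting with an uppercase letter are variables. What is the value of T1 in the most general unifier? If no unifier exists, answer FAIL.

Decompose option/1: map(option(float), either(B, option(float))) = map(option(float), either(either(map(bool, A), option(bool)), T)).
Decompose map/2: option(float) = option(float),  either(B, option(float)) = either(either(map(bool, A), option(bool)), T).
Delete trivial equation option(float) = option(float).
Decompose either/2: B = either(map(bool, A), option(bool)),  option(float) = T.
Bind B := either(map(bool, A), option(bool)); no other remaining equation mentions B.
Bind T := option(float); substituting into the one remaining equation that mentions T gives: either(either(map(either(bool, char), nat), option(option(float))), either(char, float)) = either(either(A, R), either(char, float)).
Decompose either/2: map(T1, int) = map(either(option(bool), either(R, int)), int),  map(int, S2) = map(int, char).
Decompose map/2: T1 = either(option(bool), either(R, int)),  int = int.
Bind T1 := either(option(bool), either(R, int)); no other remaining equation mentions T1.
Delete trivial equation int = int.
Decompose map/2: int = int,  S2 = char.
Delete trivial equation int = int.
Bind S2 := char; no other remaining equation mentions S2.
Decompose map/2: map(T2, nat) = map(map(float, bool), nat),  option(float) = option(float).
Decompose map/2: T2 = map(float, bool),  nat = nat.
Bind T2 := map(float, bool); no other remaining equation mentions T2.
Delete trivial equation nat = nat.
Delete trivial equation option(float) = option(float).
Decompose either/2: either(map(either(bool, char), nat), option(option(float))) = either(A, R),  either(char, float) = either(char, float).
Decompose either/2: map(either(bool, char), nat) = A,  option(option(float)) = R.
Bind A := map(either(bool, char), nat); no other remaining equation mentions A. Substituting into the earlier binding gives B := either(map(bool, map(either(bool, char), nat)), option(bool)).
Bind R := option(option(float)); no other remaining equation mentions R. Substituting into the earlier binding gives T1 := either(option(bool), either(option(option(float)), int)).
Delete trivial equation either(char, float) = either(char, float).
MGU = { B -> either(map(bool, map(either(bool, char), nat)), option(bool)), T -> option(float), T1 -> either(option(bool), either(option(option(float)), int)), S2 -> char, T2 -> map(float, bool), A -> map(either(bool, char), nat), R -> option(option(float)) }, so T1 -> either(option(bool), either(option(option(float)), int)).

either(option(bool), either(option(option(float)), int))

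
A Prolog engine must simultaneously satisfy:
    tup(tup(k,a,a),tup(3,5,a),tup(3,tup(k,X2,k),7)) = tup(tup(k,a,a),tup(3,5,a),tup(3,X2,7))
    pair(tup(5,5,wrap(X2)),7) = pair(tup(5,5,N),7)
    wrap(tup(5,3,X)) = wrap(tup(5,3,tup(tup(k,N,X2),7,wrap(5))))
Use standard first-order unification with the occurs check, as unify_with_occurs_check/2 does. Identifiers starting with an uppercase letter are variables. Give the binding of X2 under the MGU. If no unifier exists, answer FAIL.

FAIL

Decompose tup/3: tup(k,a,a) = tup(k,a,a),  tup(3,5,a) = tup(3,5,a),  tup(3,tup(k,X2,k),7) = tup(3,X2,7).
Delete trivial equation tup(k,a,a) = tup(k,a,a).
Delete trivial equation tup(3,5,a) = tup(3,5,a).
Decompose tup/3: 3 = 3,  tup(k,X2,k) = X2,  7 = 7.
Delete trivial equation 3 = 3.
Occurs check fails: X2 occurs in tup(k,X2,k); the equation X2 = tup(k,X2,k) has no finite solution.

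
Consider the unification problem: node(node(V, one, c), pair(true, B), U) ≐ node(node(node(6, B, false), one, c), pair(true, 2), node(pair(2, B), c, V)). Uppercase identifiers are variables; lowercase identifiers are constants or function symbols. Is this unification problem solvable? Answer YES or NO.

Decompose node/3: node(V, one, c) ≐ node(node(6, B, false), one, c),  pair(true, B) ≐ pair(true, 2),  U ≐ node(pair(2, B), c, V).
Decompose node/3: V ≐ node(6, B, false),  one ≐ one,  c ≐ c.
Bind V := node(6, B, false); substituting into the one remaining equation that mentions V gives: U ≐ node(pair(2, B), c, node(6, B, false)).
Delete trivial equation one ≐ one.
Delete trivial equation c ≐ c.
Decompose pair/2: true ≐ true,  B ≐ 2.
Delete trivial equation true ≐ true.
Bind B := 2; substituting into the remaining equation gives: U ≐ node(pair(2, 2), c, node(6, 2, false)). Substituting into the earlier binding gives V := node(6, 2, false).
Bind U := node(pair(2, 2), c, node(6, 2, false)).
No equations remain and no clash or occurs-check failure arose, so a unifier exists.

YES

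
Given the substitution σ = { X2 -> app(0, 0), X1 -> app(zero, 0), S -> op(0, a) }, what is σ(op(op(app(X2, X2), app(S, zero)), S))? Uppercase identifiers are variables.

op(op(app(app(0, 0), app(0, 0)), app(op(0, a), zero)), op(0, a))

Replace each occurrence of X2 with app(0, 0).
Replace each occurrence of S with op(0, a).
Result: op(op(app(app(0, 0), app(0, 0)), app(op(0, a), zero)), op(0, a)).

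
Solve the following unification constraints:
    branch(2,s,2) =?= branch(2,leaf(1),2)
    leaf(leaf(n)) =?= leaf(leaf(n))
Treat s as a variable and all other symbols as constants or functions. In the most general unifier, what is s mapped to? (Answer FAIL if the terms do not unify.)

Decompose branch/3: 2 =?= 2,  s =?= leaf(1),  2 =?= 2.
Delete trivial equation 2 =?= 2.
Bind s := leaf(1); no other remaining equation mentions s.
Delete trivial equation 2 =?= 2.
Delete trivial equation leaf(leaf(n)) =?= leaf(leaf(n)).
MGU = { s := leaf(1) }, so s := leaf(1).

leaf(1)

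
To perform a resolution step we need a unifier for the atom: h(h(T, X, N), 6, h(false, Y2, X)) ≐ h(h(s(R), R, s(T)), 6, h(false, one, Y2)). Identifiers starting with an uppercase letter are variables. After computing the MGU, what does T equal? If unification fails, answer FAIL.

s(one)

Decompose h/3: h(T, X, N) ≐ h(s(R), R, s(T)),  6 ≐ 6,  h(false, Y2, X) ≐ h(false, one, Y2).
Decompose h/3: T ≐ s(R),  X ≐ R,  N ≐ s(T).
Bind T := s(R); substituting into the one remaining equation that mentions T gives: N ≐ s(s(R)).
Bind X := R; substituting into the one remaining equation that mentions X gives: h(false, Y2, R) ≐ h(false, one, Y2).
Bind N := s(s(R)); no other remaining equation mentions N.
Delete trivial equation 6 ≐ 6.
Decompose h/3: false ≐ false,  Y2 ≐ one,  R ≐ Y2.
Delete trivial equation false ≐ false.
Bind Y2 := one; substituting into the remaining equation gives: R ≐ one.
Bind R := one. Substituting into the earlier bindings gives T := s(one), X := one, N := s(s(one)).
MGU = { T := s(one), X := one, N := s(s(one)), Y2 := one, R := one }, so T := s(one).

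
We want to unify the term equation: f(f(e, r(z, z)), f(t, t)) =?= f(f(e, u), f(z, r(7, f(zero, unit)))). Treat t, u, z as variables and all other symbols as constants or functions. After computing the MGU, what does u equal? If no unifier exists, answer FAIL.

r(r(7, f(zero, unit)), r(7, f(zero, unit)))

Decompose f/2: f(e, r(z, z)) =?= f(e, u),  f(t, t) =?= f(z, r(7, f(zero, unit))).
Decompose f/2: e =?= e,  r(z, z) =?= u.
Delete trivial equation e =?= e.
Bind u := r(z, z); no other remaining equation mentions u.
Decompose f/2: t =?= z,  t =?= r(7, f(zero, unit)).
Bind t := z; substituting into the remaining equation gives: z =?= r(7, f(zero, unit)).
Bind z := r(7, f(zero, unit)). Substituting into the earlier bindings gives u := r(r(7, f(zero, unit)), r(7, f(zero, unit))), t := r(7, f(zero, unit)).
MGU = { u -> r(r(7, f(zero, unit)), r(7, f(zero, unit))), t -> r(7, f(zero, unit)), z -> r(7, f(zero, unit)) }, so u -> r(r(7, f(zero, unit)), r(7, f(zero, unit))).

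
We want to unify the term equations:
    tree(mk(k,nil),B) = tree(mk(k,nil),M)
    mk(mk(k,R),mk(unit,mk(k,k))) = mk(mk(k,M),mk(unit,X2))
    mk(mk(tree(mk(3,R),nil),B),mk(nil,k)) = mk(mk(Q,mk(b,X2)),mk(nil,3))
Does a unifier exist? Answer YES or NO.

Decompose tree/2: mk(k,nil) = mk(k,nil),  B = M.
Delete trivial equation mk(k,nil) = mk(k,nil).
Bind B := M; substituting into the one remaining equation that mentions B gives: mk(mk(tree(mk(3,R),nil),M),mk(nil,k)) = mk(mk(Q,mk(b,X2)),mk(nil,3)).
Decompose mk/2: mk(k,R) = mk(k,M),  mk(unit,mk(k,k)) = mk(unit,X2).
Decompose mk/2: k = k,  R = M.
Delete trivial equation k = k.
Bind R := M; substituting into the one remaining equation that mentions R gives: mk(mk(tree(mk(3,M),nil),M),mk(nil,k)) = mk(mk(Q,mk(b,X2)),mk(nil,3)).
Decompose mk/2: unit = unit,  mk(k,k) = X2.
Delete trivial equation unit = unit.
Bind X2 := mk(k,k); substituting into the remaining equation gives: mk(mk(tree(mk(3,M),nil),M),mk(nil,k)) = mk(mk(Q,mk(b,mk(k,k))),mk(nil,3)).
Decompose mk/2: mk(tree(mk(3,M),nil),M) = mk(Q,mk(b,mk(k,k))),  mk(nil,k) = mk(nil,3).
Decompose mk/2: tree(mk(3,M),nil) = Q,  M = mk(b,mk(k,k)).
Bind Q := tree(mk(3,M),nil); no other remaining equation mentions Q.
Bind M := mk(b,mk(k,k)); no other remaining equation mentions M. Substituting into the earlier bindings gives B := mk(b,mk(k,k)), R := mk(b,mk(k,k)), Q := tree(mk(3,mk(b,mk(k,k))),nil).
Decompose mk/2: nil = nil,  k = 3.
Delete trivial equation nil = nil.
Clash: constants k and 3 differ; no unifier exists.

NO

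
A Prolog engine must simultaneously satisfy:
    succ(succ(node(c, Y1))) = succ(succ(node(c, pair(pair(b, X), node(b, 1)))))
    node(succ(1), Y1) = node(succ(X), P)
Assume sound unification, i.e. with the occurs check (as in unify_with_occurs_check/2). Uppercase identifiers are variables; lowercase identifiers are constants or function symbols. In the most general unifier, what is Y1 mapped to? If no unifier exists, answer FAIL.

pair(pair(b, 1), node(b, 1))

Decompose succ/1: succ(node(c, Y1)) = succ(node(c, pair(pair(b, X), node(b, 1)))).
Decompose succ/1: node(c, Y1) = node(c, pair(pair(b, X), node(b, 1))).
Decompose node/2: c = c,  Y1 = pair(pair(b, X), node(b, 1)).
Delete trivial equation c = c.
Bind Y1 := pair(pair(b, X), node(b, 1)); substituting into the remaining equation gives: node(succ(1), pair(pair(b, X), node(b, 1))) = node(succ(X), P).
Decompose node/2: succ(1) = succ(X),  pair(pair(b, X), node(b, 1)) = P.
Decompose succ/1: 1 = X.
Bind X := 1; substituting into the remaining equation gives: pair(pair(b, 1), node(b, 1)) = P. Substituting into the earlier binding gives Y1 := pair(pair(b, 1), node(b, 1)).
Bind P := pair(pair(b, 1), node(b, 1)).
MGU = { Y1 = pair(pair(b, 1), node(b, 1)), X = 1, P = pair(pair(b, 1), node(b, 1)) }, so Y1 = pair(pair(b, 1), node(b, 1)).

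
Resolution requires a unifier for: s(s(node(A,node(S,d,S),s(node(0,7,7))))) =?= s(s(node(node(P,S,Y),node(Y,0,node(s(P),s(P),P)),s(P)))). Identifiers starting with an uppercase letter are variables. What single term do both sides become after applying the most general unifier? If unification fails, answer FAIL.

FAIL

Decompose s/1: s(node(A,node(S,d,S),s(node(0,7,7)))) =?= s(node(node(P,S,Y),node(Y,0,node(s(P),s(P),P)),s(P))).
Decompose s/1: node(A,node(S,d,S),s(node(0,7,7))) =?= node(node(P,S,Y),node(Y,0,node(s(P),s(P),P)),s(P)).
Decompose node/3: A =?= node(P,S,Y),  node(S,d,S) =?= node(Y,0,node(s(P),s(P),P)),  s(node(0,7,7)) =?= s(P).
Bind A := node(P,S,Y); no other remaining equation mentions A.
Decompose node/3: S =?= Y,  d =?= 0,  S =?= node(s(P),s(P),P).
Bind S := Y; substituting into the one remaining equation that mentions S gives: Y =?= node(s(P),s(P),P). Substituting into the earlier binding gives A := node(P,Y,Y).
Clash: constants d and 0 differ; no unifier exists.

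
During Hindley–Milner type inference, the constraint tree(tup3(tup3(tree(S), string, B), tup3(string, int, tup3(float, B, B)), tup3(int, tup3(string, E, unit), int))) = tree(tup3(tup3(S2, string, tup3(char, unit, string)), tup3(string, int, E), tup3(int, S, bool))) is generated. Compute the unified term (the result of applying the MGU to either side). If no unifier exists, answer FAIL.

Decompose tree/1: tup3(tup3(tree(S), string, B), tup3(string, int, tup3(float, B, B)), tup3(int, tup3(string, E, unit), int)) = tup3(tup3(S2, string, tup3(char, unit, string)), tup3(string, int, E), tup3(int, S, bool)).
Decompose tup3/3: tup3(tree(S), string, B) = tup3(S2, string, tup3(char, unit, string)),  tup3(string, int, tup3(float, B, B)) = tup3(string, int, E),  tup3(int, tup3(string, E, unit), int) = tup3(int, S, bool).
Decompose tup3/3: tree(S) = S2,  string = string,  B = tup3(char, unit, string).
Bind S2 := tree(S); no other remaining equation mentions S2.
Delete trivial equation string = string.
Bind B := tup3(char, unit, string); substituting into the one remaining equation that mentions B gives: tup3(string, int, tup3(float, tup3(char, unit, string), tup3(char, unit, string))) = tup3(string, int, E).
Decompose tup3/3: string = string,  int = int,  tup3(float, tup3(char, unit, string), tup3(char, unit, string)) = E.
Delete trivial equation string = string.
Delete trivial equation int = int.
Bind E := tup3(float, tup3(char, unit, string), tup3(char, unit, string)); substituting into the remaining equation gives: tup3(int, tup3(string, tup3(float, tup3(char, unit, string), tup3(char, unit, string)), unit), int) = tup3(int, S, bool).
Decompose tup3/3: int = int,  tup3(string, tup3(float, tup3(char, unit, string), tup3(char, unit, string)), unit) = S,  int = bool.
Delete trivial equation int = int.
Bind S := tup3(string, tup3(float, tup3(char, unit, string), tup3(char, unit, string)), unit); no other remaining equation mentions S. Substituting into the earlier binding gives S2 := tree(tup3(string, tup3(float, tup3(char, unit, string), tup3(char, unit, string)), unit)).
Clash: constants int and bool differ; no unifier exists.

FAIL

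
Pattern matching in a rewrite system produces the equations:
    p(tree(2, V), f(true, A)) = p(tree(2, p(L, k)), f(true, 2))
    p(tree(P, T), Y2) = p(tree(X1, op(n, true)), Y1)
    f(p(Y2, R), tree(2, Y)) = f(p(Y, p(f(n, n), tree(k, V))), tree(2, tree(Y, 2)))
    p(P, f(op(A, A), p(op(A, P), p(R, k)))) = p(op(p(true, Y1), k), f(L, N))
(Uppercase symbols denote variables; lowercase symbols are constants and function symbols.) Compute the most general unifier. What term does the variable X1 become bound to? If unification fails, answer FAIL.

FAIL

Decompose p/2: tree(2, V) = tree(2, p(L, k)),  f(true, A) = f(true, 2).
Decompose tree/2: 2 = 2,  V = p(L, k).
Delete trivial equation 2 = 2.
Bind V := p(L, k); substituting into the one remaining equation that mentions V gives: f(p(Y2, R), tree(2, Y)) = f(p(Y, p(f(n, n), tree(k, p(L, k)))), tree(2, tree(Y, 2))).
Decompose f/2: true = true,  A = 2.
Delete trivial equation true = true.
Bind A := 2; substituting into the one remaining equation that mentions A gives: p(P, f(op(2, 2), p(op(2, P), p(R, k)))) = p(op(p(true, Y1), k), f(L, N)).
Decompose p/2: tree(P, T) = tree(X1, op(n, true)),  Y2 = Y1.
Decompose tree/2: P = X1,  T = op(n, true).
Bind P := X1; substituting into the one remaining equation that mentions P gives: p(X1, f(op(2, 2), p(op(2, X1), p(R, k)))) = p(op(p(true, Y1), k), f(L, N)).
Bind T := op(n, true); no other remaining equation mentions T.
Bind Y2 := Y1; substituting into the one remaining equation that mentions Y2 gives: f(p(Y1, R), tree(2, Y)) = f(p(Y, p(f(n, n), tree(k, p(L, k)))), tree(2, tree(Y, 2))).
Decompose f/2: p(Y1, R) = p(Y, p(f(n, n), tree(k, p(L, k)))),  tree(2, Y) = tree(2, tree(Y, 2)).
Decompose p/2: Y1 = Y,  R = p(f(n, n), tree(k, p(L, k))).
Bind Y1 := Y; substituting into the one remaining equation that mentions Y1 gives: p(X1, f(op(2, 2), p(op(2, X1), p(R, k)))) = p(op(p(true, Y), k), f(L, N)). Substituting into the earlier binding gives Y2 := Y.
Bind R := p(f(n, n), tree(k, p(L, k))); substituting into the one remaining equation that mentions R gives: p(X1, f(op(2, 2), p(op(2, X1), p(p(f(n, n), tree(k, p(L, k))), k)))) = p(op(p(true, Y), k), f(L, N)).
Decompose tree/2: 2 = 2,  Y = tree(Y, 2).
Delete trivial equation 2 = 2.
Occurs check fails: Y occurs in tree(Y, 2); the equation Y = tree(Y, 2) has no finite solution.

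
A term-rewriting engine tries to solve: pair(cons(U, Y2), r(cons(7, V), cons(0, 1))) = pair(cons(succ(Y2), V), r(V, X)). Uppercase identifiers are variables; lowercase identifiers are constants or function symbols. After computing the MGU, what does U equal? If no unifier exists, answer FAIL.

Decompose pair/2: cons(U, Y2) = cons(succ(Y2), V),  r(cons(7, V), cons(0, 1)) = r(V, X).
Decompose cons/2: U = succ(Y2),  Y2 = V.
Bind U := succ(Y2); no other remaining equation mentions U.
Bind Y2 := V; no other remaining equation mentions Y2. Substituting into the earlier binding gives U := succ(V).
Decompose r/2: cons(7, V) = V,  cons(0, 1) = X.
Occurs check fails: V occurs in cons(7, V); the equation V = cons(7, V) has no finite solution.

FAIL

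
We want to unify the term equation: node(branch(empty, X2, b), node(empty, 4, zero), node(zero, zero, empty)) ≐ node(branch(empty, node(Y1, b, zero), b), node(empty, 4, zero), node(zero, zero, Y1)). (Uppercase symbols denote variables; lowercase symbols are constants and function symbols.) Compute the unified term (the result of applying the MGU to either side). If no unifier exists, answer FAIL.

Decompose node/3: branch(empty, X2, b) ≐ branch(empty, node(Y1, b, zero), b),  node(empty, 4, zero) ≐ node(empty, 4, zero),  node(zero, zero, empty) ≐ node(zero, zero, Y1).
Decompose branch/3: empty ≐ empty,  X2 ≐ node(Y1, b, zero),  b ≐ b.
Delete trivial equation empty ≐ empty.
Bind X2 := node(Y1, b, zero); no other remaining equation mentions X2.
Delete trivial equation b ≐ b.
Delete trivial equation node(empty, 4, zero) ≐ node(empty, 4, zero).
Decompose node/3: zero ≐ zero,  zero ≐ zero,  empty ≐ Y1.
Delete trivial equation zero ≐ zero.
Delete trivial equation zero ≐ zero.
Bind Y1 := empty. Substituting into the earlier binding gives X2 := node(empty, b, zero).
Applying the MGU to either side gives node(branch(empty, node(empty, b, zero), b), node(empty, 4, zero), node(zero, zero, empty)).

node(branch(empty, node(empty, b, zero), b), node(empty, 4, zero), node(zero, zero, empty))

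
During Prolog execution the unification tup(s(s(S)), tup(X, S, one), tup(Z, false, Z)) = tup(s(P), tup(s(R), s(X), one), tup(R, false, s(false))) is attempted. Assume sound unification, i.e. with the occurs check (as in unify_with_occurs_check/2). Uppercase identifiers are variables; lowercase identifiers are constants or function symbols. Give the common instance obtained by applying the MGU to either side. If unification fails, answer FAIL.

tup(s(s(s(s(s(false))))), tup(s(s(false)), s(s(s(false))), one), tup(s(false), false, s(false)))

Decompose tup/3: s(s(S)) = s(P),  tup(X, S, one) = tup(s(R), s(X), one),  tup(Z, false, Z) = tup(R, false, s(false)).
Decompose s/1: s(S) = P.
Bind P := s(S); no other remaining equation mentions P.
Decompose tup/3: X = s(R),  S = s(X),  one = one.
Bind X := s(R); substituting into the one remaining equation that mentions X gives: S = s(s(R)).
Bind S := s(s(R)); no other remaining equation mentions S. Substituting into the earlier binding gives P := s(s(s(R))).
Delete trivial equation one = one.
Decompose tup/3: Z = R,  false = false,  Z = s(false).
Bind Z := R; substituting into the one remaining equation that mentions Z gives: R = s(false).
Delete trivial equation false = false.
Bind R := s(false). Substituting into the earlier bindings gives P := s(s(s(s(false)))), X := s(s(false)), S := s(s(s(false))), Z := s(false).
Applying the MGU to either side gives tup(s(s(s(s(s(false))))), tup(s(s(false)), s(s(s(false))), one), tup(s(false), false, s(false))).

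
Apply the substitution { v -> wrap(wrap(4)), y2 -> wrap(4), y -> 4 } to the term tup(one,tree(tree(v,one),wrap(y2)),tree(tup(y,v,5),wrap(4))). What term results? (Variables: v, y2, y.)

Replace each occurrence of v with wrap(wrap(4)).
Replace each occurrence of y2 with wrap(4).
Replace each occurrence of y with 4.
Result: tup(one,tree(tree(wrap(wrap(4)),one),wrap(wrap(4))),tree(tup(4,wrap(wrap(4)),5),wrap(4))).

tup(one,tree(tree(wrap(wrap(4)),one),wrap(wrap(4))),tree(tup(4,wrap(wrap(4)),5),wrap(4)))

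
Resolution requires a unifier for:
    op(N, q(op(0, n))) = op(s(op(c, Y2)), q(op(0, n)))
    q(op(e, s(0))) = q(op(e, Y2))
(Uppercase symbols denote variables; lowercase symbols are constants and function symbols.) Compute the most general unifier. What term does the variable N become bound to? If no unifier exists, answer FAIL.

Decompose op/2: N = s(op(c, Y2)),  q(op(0, n)) = q(op(0, n)).
Bind N := s(op(c, Y2)); no other remaining equation mentions N.
Delete trivial equation q(op(0, n)) = q(op(0, n)).
Decompose q/1: op(e, s(0)) = op(e, Y2).
Decompose op/2: e = e,  s(0) = Y2.
Delete trivial equation e = e.
Bind Y2 := s(0). Substituting into the earlier binding gives N := s(op(c, s(0))).
MGU = { N -> s(op(c, s(0))), Y2 -> s(0) }, so N -> s(op(c, s(0))).

s(op(c, s(0)))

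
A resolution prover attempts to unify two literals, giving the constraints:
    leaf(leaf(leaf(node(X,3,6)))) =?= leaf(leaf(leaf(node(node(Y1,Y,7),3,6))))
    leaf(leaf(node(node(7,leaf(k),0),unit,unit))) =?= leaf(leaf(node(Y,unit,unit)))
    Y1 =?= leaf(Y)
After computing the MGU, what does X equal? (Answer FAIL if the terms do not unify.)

node(leaf(node(7,leaf(k),0)),node(7,leaf(k),0),7)

Decompose leaf/1: leaf(leaf(node(X,3,6))) =?= leaf(leaf(node(node(Y1,Y,7),3,6))).
Decompose leaf/1: leaf(node(X,3,6)) =?= leaf(node(node(Y1,Y,7),3,6)).
Decompose leaf/1: node(X,3,6) =?= node(node(Y1,Y,7),3,6).
Decompose node/3: X =?= node(Y1,Y,7),  3 =?= 3,  6 =?= 6.
Bind X := node(Y1,Y,7); no other remaining equation mentions X.
Delete trivial equation 3 =?= 3.
Delete trivial equation 6 =?= 6.
Decompose leaf/1: leaf(node(node(7,leaf(k),0),unit,unit)) =?= leaf(node(Y,unit,unit)).
Decompose leaf/1: node(node(7,leaf(k),0),unit,unit) =?= node(Y,unit,unit).
Decompose node/3: node(7,leaf(k),0) =?= Y,  unit =?= unit,  unit =?= unit.
Bind Y := node(7,leaf(k),0); substituting into the one remaining equation that mentions Y gives: Y1 =?= leaf(node(7,leaf(k),0)). Substituting into the earlier binding gives X := node(Y1,node(7,leaf(k),0),7).
Delete trivial equation unit =?= unit.
Delete trivial equation unit =?= unit.
Bind Y1 := leaf(node(7,leaf(k),0)). Substituting into the earlier binding gives X := node(leaf(node(7,leaf(k),0)),node(7,leaf(k),0),7).
MGU = { X -> node(leaf(node(7,leaf(k),0)),node(7,leaf(k),0),7), Y -> node(7,leaf(k),0), Y1 -> leaf(node(7,leaf(k),0)) }, so X -> node(leaf(node(7,leaf(k),0)),node(7,leaf(k),0),7).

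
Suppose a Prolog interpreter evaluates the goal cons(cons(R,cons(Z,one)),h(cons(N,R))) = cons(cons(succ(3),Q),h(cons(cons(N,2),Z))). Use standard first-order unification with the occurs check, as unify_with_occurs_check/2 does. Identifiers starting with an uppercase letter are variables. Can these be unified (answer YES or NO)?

NO

Decompose cons/2: cons(R,cons(Z,one)) = cons(succ(3),Q),  h(cons(N,R)) = h(cons(cons(N,2),Z)).
Decompose cons/2: R = succ(3),  cons(Z,one) = Q.
Bind R := succ(3); substituting into the one remaining equation that mentions R gives: h(cons(N,succ(3))) = h(cons(cons(N,2),Z)).
Bind Q := cons(Z,one); no other remaining equation mentions Q.
Decompose h/1: cons(N,succ(3)) = cons(cons(N,2),Z).
Decompose cons/2: N = cons(N,2),  succ(3) = Z.
Occurs check fails: N occurs in cons(N,2); the equation N = cons(N,2) has no finite solution.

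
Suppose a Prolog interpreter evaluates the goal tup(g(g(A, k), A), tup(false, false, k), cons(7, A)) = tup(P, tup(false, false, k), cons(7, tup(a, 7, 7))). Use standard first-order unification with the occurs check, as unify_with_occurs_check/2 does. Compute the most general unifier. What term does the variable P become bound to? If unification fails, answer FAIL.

g(g(tup(a, 7, 7), k), tup(a, 7, 7))

Decompose tup/3: g(g(A, k), A) = P,  tup(false, false, k) = tup(false, false, k),  cons(7, A) = cons(7, tup(a, 7, 7)).
Bind P := g(g(A, k), A); no other remaining equation mentions P.
Delete trivial equation tup(false, false, k) = tup(false, false, k).
Decompose cons/2: 7 = 7,  A = tup(a, 7, 7).
Delete trivial equation 7 = 7.
Bind A := tup(a, 7, 7). Substituting into the earlier binding gives P := g(g(tup(a, 7, 7), k), tup(a, 7, 7)).
MGU = { P ↦ g(g(tup(a, 7, 7), k), tup(a, 7, 7)), A ↦ tup(a, 7, 7) }, so P ↦ g(g(tup(a, 7, 7), k), tup(a, 7, 7)).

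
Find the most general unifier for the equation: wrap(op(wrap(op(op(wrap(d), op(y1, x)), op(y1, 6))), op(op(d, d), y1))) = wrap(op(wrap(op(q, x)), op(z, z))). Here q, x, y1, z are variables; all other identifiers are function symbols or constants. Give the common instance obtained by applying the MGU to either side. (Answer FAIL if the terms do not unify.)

Decompose wrap/1: op(wrap(op(op(wrap(d), op(y1, x)), op(y1, 6))), op(op(d, d), y1)) = op(wrap(op(q, x)), op(z, z)).
Decompose op/2: wrap(op(op(wrap(d), op(y1, x)), op(y1, 6))) = wrap(op(q, x)),  op(op(d, d), y1) = op(z, z).
Decompose wrap/1: op(op(wrap(d), op(y1, x)), op(y1, 6)) = op(q, x).
Decompose op/2: op(wrap(d), op(y1, x)) = q,  op(y1, 6) = x.
Bind q := op(wrap(d), op(y1, x)); no other remaining equation mentions q.
Bind x := op(y1, 6); no other remaining equation mentions x. Substituting into the earlier binding gives q := op(wrap(d), op(y1, op(y1, 6))).
Decompose op/2: op(d, d) = z,  y1 = z.
Bind z := op(d, d); substituting into the remaining equation gives: y1 = op(d, d).
Bind y1 := op(d, d). Substituting into the earlier bindings gives q := op(wrap(d), op(op(d, d), op(op(d, d), 6))), x := op(op(d, d), 6).
Applying the MGU to either side gives wrap(op(wrap(op(op(wrap(d), op(op(d, d), op(op(d, d), 6))), op(op(d, d), 6))), op(op(d, d), op(d, d)))).

wrap(op(wrap(op(op(wrap(d), op(op(d, d), op(op(d, d), 6))), op(op(d, d), 6))), op(op(d, d), op(d, d))))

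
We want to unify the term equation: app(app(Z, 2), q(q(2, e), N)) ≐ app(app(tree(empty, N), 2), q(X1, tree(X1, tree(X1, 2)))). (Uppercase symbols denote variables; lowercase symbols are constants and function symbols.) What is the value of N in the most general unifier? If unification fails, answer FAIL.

tree(q(2, e), tree(q(2, e), 2))

Decompose app/2: app(Z, 2) ≐ app(tree(empty, N), 2),  q(q(2, e), N) ≐ q(X1, tree(X1, tree(X1, 2))).
Decompose app/2: Z ≐ tree(empty, N),  2 ≐ 2.
Bind Z := tree(empty, N); no other remaining equation mentions Z.
Delete trivial equation 2 ≐ 2.
Decompose q/2: q(2, e) ≐ X1,  N ≐ tree(X1, tree(X1, 2)).
Bind X1 := q(2, e); substituting into the remaining equation gives: N ≐ tree(q(2, e), tree(q(2, e), 2)).
Bind N := tree(q(2, e), tree(q(2, e), 2)). Substituting into the earlier binding gives Z := tree(empty, tree(q(2, e), tree(q(2, e), 2))).
MGU = { Z := tree(empty, tree(q(2, e), tree(q(2, e), 2))), X1 := q(2, e), N := tree(q(2, e), tree(q(2, e), 2)) }, so N := tree(q(2, e), tree(q(2, e), 2)).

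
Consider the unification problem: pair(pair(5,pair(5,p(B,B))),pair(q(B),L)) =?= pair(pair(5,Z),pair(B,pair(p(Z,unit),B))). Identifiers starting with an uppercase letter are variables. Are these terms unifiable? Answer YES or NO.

NO

Decompose pair/2: pair(5,pair(5,p(B,B))) =?= pair(5,Z),  pair(q(B),L) =?= pair(B,pair(p(Z,unit),B)).
Decompose pair/2: 5 =?= 5,  pair(5,p(B,B)) =?= Z.
Delete trivial equation 5 =?= 5.
Bind Z := pair(5,p(B,B)); substituting into the remaining equation gives: pair(q(B),L) =?= pair(B,pair(p(pair(5,p(B,B)),unit),B)).
Decompose pair/2: q(B) =?= B,  L =?= pair(p(pair(5,p(B,B)),unit),B).
Occurs check fails: B occurs in q(B); the equation B =?= q(B) has no finite solution.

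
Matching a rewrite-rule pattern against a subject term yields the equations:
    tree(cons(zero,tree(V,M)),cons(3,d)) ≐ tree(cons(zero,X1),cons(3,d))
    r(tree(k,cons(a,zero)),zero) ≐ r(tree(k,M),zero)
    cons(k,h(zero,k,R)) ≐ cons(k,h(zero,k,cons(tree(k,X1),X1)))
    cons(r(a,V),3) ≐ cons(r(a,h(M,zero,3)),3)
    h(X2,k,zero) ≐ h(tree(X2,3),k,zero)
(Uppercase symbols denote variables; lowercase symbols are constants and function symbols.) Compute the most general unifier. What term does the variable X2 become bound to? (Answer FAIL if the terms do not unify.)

Decompose tree/2: cons(zero,tree(V,M)) ≐ cons(zero,X1),  cons(3,d) ≐ cons(3,d).
Decompose cons/2: zero ≐ zero,  tree(V,M) ≐ X1.
Delete trivial equation zero ≐ zero.
Bind X1 := tree(V,M); substituting into the one remaining equation that mentions X1 gives: cons(k,h(zero,k,R)) ≐ cons(k,h(zero,k,cons(tree(k,tree(V,M)),tree(V,M)))).
Delete trivial equation cons(3,d) ≐ cons(3,d).
Decompose r/2: tree(k,cons(a,zero)) ≐ tree(k,M),  zero ≐ zero.
Decompose tree/2: k ≐ k,  cons(a,zero) ≐ M.
Delete trivial equation k ≐ k.
Bind M := cons(a,zero); substituting into the 2 remaining equations that mention M gives: cons(k,h(zero,k,R)) ≐ cons(k,h(zero,k,cons(tree(k,tree(V,cons(a,zero))),tree(V,cons(a,zero))))),  cons(r(a,V),3) ≐ cons(r(a,h(cons(a,zero),zero,3)),3). Substituting into the earlier binding gives X1 := tree(V,cons(a,zero)).
Delete trivial equation zero ≐ zero.
Decompose cons/2: k ≐ k,  h(zero,k,R) ≐ h(zero,k,cons(tree(k,tree(V,cons(a,zero))),tree(V,cons(a,zero)))).
Delete trivial equation k ≐ k.
Decompose h/3: zero ≐ zero,  k ≐ k,  R ≐ cons(tree(k,tree(V,cons(a,zero))),tree(V,cons(a,zero))).
Delete trivial equation zero ≐ zero.
Delete trivial equation k ≐ k.
Bind R := cons(tree(k,tree(V,cons(a,zero))),tree(V,cons(a,zero))); no other remaining equation mentions R.
Decompose cons/2: r(a,V) ≐ r(a,h(cons(a,zero),zero,3)),  3 ≐ 3.
Decompose r/2: a ≐ a,  V ≐ h(cons(a,zero),zero,3).
Delete trivial equation a ≐ a.
Bind V := h(cons(a,zero),zero,3); no other remaining equation mentions V. Substituting into the earlier bindings gives X1 := tree(h(cons(a,zero),zero,3),cons(a,zero)), R := cons(tree(k,tree(h(cons(a,zero),zero,3),cons(a,zero))),tree(h(cons(a,zero),zero,3),cons(a,zero))).
Delete trivial equation 3 ≐ 3.
Decompose h/3: X2 ≐ tree(X2,3),  k ≐ k,  zero ≐ zero.
Occurs check fails: X2 occurs in tree(X2,3); the equation X2 ≐ tree(X2,3) has no finite solution.

FAIL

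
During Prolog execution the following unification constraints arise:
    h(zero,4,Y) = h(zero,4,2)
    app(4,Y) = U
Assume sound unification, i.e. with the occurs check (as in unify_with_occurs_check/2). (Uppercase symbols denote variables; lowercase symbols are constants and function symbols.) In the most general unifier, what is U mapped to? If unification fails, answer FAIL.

app(4,2)

Decompose h/3: zero = zero,  4 = 4,  Y = 2.
Delete trivial equation zero = zero.
Delete trivial equation 4 = 4.
Bind Y := 2; substituting into the remaining equation gives: app(4,2) = U.
Bind U := app(4,2).
MGU = { Y -> 2, U -> app(4,2) }, so U -> app(4,2).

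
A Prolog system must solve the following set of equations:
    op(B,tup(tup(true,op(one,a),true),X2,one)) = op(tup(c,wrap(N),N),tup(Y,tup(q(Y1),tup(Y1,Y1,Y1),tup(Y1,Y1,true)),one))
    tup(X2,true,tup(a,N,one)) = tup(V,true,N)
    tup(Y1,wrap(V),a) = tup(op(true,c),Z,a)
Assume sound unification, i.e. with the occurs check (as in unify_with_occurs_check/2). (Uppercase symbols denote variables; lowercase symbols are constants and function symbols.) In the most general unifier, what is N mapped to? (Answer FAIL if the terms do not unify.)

Decompose op/2: B = tup(c,wrap(N),N),  tup(tup(true,op(one,a),true),X2,one) = tup(Y,tup(q(Y1),tup(Y1,Y1,Y1),tup(Y1,Y1,true)),one).
Bind B := tup(c,wrap(N),N); no other remaining equation mentions B.
Decompose tup/3: tup(true,op(one,a),true) = Y,  X2 = tup(q(Y1),tup(Y1,Y1,Y1),tup(Y1,Y1,true)),  one = one.
Bind Y := tup(true,op(one,a),true); no other remaining equation mentions Y.
Bind X2 := tup(q(Y1),tup(Y1,Y1,Y1),tup(Y1,Y1,true)); substituting into the one remaining equation that mentions X2 gives: tup(tup(q(Y1),tup(Y1,Y1,Y1),tup(Y1,Y1,true)),true,tup(a,N,one)) = tup(V,true,N).
Delete trivial equation one = one.
Decompose tup/3: tup(q(Y1),tup(Y1,Y1,Y1),tup(Y1,Y1,true)) = V,  true = true,  tup(a,N,one) = N.
Bind V := tup(q(Y1),tup(Y1,Y1,Y1),tup(Y1,Y1,true)); substituting into the one remaining equation that mentions V gives: tup(Y1,wrap(tup(q(Y1),tup(Y1,Y1,Y1),tup(Y1,Y1,true))),a) = tup(op(true,c),Z,a).
Delete trivial equation true = true.
Occurs check fails: N occurs in tup(a,N,one); the equation N = tup(a,N,one) has no finite solution.

FAIL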